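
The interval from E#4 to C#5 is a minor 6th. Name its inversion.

The rule of nine gives the new number: 9 − 6 = 3, so a sixth becomes a third.
Quality inverts too: minor becomes major. That makes the inversion a major third.

major 3rd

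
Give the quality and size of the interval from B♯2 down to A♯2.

Descending from B#2 to A#2 is the same interval as ascending A#2 to B#2.
A to B spans two letter names (A-B): a second.
The major second spans 2 semitones, and A#2 to B#2 is exactly 2 semitones — so this is a major second.

major 2nd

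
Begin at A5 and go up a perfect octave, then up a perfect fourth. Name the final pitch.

D7

A5 up a perfect octave → A6 (12 semitones).
A6 up a perfect fourth → D7 (5 semitones).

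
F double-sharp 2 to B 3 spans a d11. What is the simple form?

Each octave removed subtracts seven from the number: 11 − 7 = 4.
That makes a diminished eleventh a compound diminished fourth — an octave plus a diminished fourth.

diminished fourth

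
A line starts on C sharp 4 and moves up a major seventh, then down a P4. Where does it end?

F double-sharp 4

A major seventh up from C#4 is B#4.
Down a perfect fourth from B#4: F##4 (5 semitones down).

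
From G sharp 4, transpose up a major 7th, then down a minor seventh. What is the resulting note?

G double-sharp 4

Up a major seventh from G#4: F##5 (11 semitones up).
A minor seventh down from F##5 is G##4.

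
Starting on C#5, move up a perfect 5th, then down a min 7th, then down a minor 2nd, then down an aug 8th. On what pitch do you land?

G#3

Up a perfect fifth from C#5: G#5 (7 semitones up).
A minor seventh down from G#5 is A#4.
A#4 down a minor second → G##4 (1 semitone).
G##4 down an augmented octave → G#3 (13 semitones).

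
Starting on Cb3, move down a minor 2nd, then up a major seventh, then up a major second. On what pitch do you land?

Down a minor second from Cb3: Bb2 (1 semitone down).
Bb2 up a major seventh → A3 (11 semitones).
Up a major second from A3: B3 (2 semitones up).

B3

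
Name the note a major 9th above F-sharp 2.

The ninth's letter: F up two letter names plus an octave → G.
A major ninth spans 14 semitones, so from F#2 the target pitch is G#3.

G-sharp 3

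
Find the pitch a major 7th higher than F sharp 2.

E sharp 3

The seventh takes the letter from F up to E.
A major seventh is 11 semitones; 11 semitones up from F#2 gives E#3.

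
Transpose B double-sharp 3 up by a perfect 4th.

E double-sharp 4

The fourth takes the letter from B up to E.
A perfect fourth is 5 semitones; 5 semitones up from B##3 gives E##4.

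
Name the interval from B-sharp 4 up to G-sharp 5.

B to G spans six letter names (B-C-D-E-F-G): a sixth.
A major sixth would be 9 semitones, but B#4 to G#5 is 8 — one semitone narrower, making it a minor sixth.

minor 6th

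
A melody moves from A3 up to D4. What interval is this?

A to D spans four letter names (A-B-C-D): a fourth.
A3 to D4 is 5 semitones, matching the perfect fourth exactly, so the quality is perfect.

P4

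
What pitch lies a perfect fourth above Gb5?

Counting four letter names up from G lands on C.
Moving 5 semitones up from Gb5 (the size of a perfect fourth) reaches Cb6.

Cb6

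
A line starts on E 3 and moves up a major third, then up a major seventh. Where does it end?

F double-sharp 4

A major third up from E3 is G#3.
G#3 up a major seventh → F##4 (11 semitones).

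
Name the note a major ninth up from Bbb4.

The ninth's letter: B up two letter names plus an octave → C.
A major ninth is 14 semitones; 14 semitones up from Bbb4 gives Cb6.

Cb6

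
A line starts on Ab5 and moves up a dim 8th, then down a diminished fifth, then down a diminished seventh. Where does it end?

E5

Ab5 up a diminished octave → Abb6 (11 semitones).
Abb6 down a diminished fifth → Db6 (6 semitones).
Down a diminished seventh from Db6: E5 (9 semitones down).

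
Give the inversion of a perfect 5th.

perfect fourth

The rule of nine gives the new number: 9 − 5 = 4, so a fifth becomes a fourth.
And perfect stays perfect under inversion, so we get a perfect fourth.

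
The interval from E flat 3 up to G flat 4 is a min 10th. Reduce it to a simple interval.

Each octave removed subtracts seven from the number: 10 − 7 = 3.
Quality carries through unchanged, so the simple form is a minor third.

minor third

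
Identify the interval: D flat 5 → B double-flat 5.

D to B spans six letter names (D-E-F-G-A-B), so the interval is some kind of sixth.
At 8 semitones, Db5→Bbb5 falls one short of a major sixth: minor.

minor sixth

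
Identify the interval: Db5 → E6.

augmented ninth

D to E spans two letter names (D-E), plus an octave, so the interval is some kind of ninth.
Db5 to E6 spans 15 semitones — one semitone wider than the major ninth (14) — giving an augmented ninth.
(Equivalently, a compound augmented second: an augmented second plus an octave.)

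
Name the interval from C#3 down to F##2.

Descending from C#3 to F##2 is the same interval as ascending F##2 to C#3.
F to C spans five letter names (F-G-A-B-C), so the interval is some kind of fifth.
The perfect fifth is 7 semitones; here we have 6, one semitone narrower: diminished.

d5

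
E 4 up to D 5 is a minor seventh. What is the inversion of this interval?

M2

Interval numbers invert to sum to nine: 7 + 2 = 9, so a seventh inverts to a second.
And minor becomes major under inversion, so we get a major second.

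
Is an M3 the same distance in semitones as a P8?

A major third is 4 semitones but a perfect octave is 12 semitones — different sizes.

No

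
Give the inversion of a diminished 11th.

augmented fifth

First reduce the compound diminished eleventh to its simple form, a diminished fourth.
The rule of nine gives the new number: 9 − 4 = 5, so a fourth becomes a fifth.
And diminished becomes augmented under inversion, so we get an augmented fifth.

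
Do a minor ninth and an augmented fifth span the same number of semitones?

13 semitones (minor ninth) vs 8 semitones (augmented fifth): not equal.

No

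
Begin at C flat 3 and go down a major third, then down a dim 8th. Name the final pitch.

Cb3 down a major third → Abb2 (4 semitones).
Down a diminished octave from Abb2: Ab1 (11 semitones down).

A flat 1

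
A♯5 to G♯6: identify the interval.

A to G spans seven letter names (A-B-C-D-E-F-G), so the interval is some kind of seventh.
A major seventh would be 11 semitones, but A#5 to G#6 is 10 — one semitone narrower, making it a minor seventh.

minor seventh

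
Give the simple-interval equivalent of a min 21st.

m7

Take out 2 octaves (14 from the number): 21 − 14 = 7.
So a minor twenty-first is 2 octaves plus a minor seventh. The quality is unchanged.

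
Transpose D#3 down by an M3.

B2

The third takes the letter from D down to B.
A major third is 4 semitones; 4 semitones down from D#3 gives B2.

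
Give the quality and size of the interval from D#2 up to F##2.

D to F spans three letter names (D-E-F) — that makes it a third of some quality.
Counting semitones, D#2→F##2 is 4, which is the major third.

major third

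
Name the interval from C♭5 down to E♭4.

m6

Descending from Cb5 to Eb4 is the same interval as ascending Eb4 to Cb5.
E to C spans six letter names (E-F-G-A-B-C) — that makes it a sixth of some quality.
A major sixth would be 9 semitones, but Eb4 to Cb5 is 8 — one semitone narrower, making it a minor sixth.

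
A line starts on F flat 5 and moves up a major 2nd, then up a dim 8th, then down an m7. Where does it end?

Fb5 up a major second → Gb5 (2 semitones).
A diminished octave up from Gb5 is Gbb6.
A minor seventh down from Gbb6 is Abb5.

A double-flat 5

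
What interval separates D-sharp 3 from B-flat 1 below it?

Descending from D#3 to Bb1 is the same interval as ascending Bb1 to D#3.
B to D spans three letter names (B-C-D), plus an octave: a tenth.
Bb1 to D#3 spans 17 semitones — one semitone wider than the major tenth (16) — giving an augmented tenth.
(Equivalently, a compound augmented third: an augmented third plus an octave.)

augmented tenth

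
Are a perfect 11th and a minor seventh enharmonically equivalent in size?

A perfect eleventh spans 17 semitones; a minor seventh spans 10 semitones. They differ by 7.

No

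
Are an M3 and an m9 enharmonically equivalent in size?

A major third is 4 semitones but a minor ninth is 13 semitones — different sizes.

No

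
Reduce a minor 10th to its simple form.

Each octave removed subtracts seven from the number: 10 − 7 = 3.
Quality carries through unchanged, so the simple form is a minor third.

minor third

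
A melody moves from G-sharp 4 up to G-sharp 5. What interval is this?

perfect 8th

G to G is the same letter name, plus an octave, so the interval is some kind of octave.
The perfect octave spans 12 semitones, and G#4 to G#5 is exactly 12 semitones — so this is a perfect octave.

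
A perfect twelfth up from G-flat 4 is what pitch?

The twelfth's letter: G up five letter names plus an octave → D.
Moving 19 semitones up from Gb4 (the size of a perfect twelfth) reaches Db6.

D-flat 6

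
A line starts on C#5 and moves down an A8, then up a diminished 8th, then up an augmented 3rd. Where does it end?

E5

C#5 down an augmented octave → C4 (13 semitones).
C4 up a diminished octave → Cb5 (11 semitones).
Cb5 up an augmented third → E5 (5 semitones).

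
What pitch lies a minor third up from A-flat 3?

The third takes the letter from A up to C.
A minor third is 3 semitones; 3 semitones up from Ab3 gives Cb4.

C-flat 4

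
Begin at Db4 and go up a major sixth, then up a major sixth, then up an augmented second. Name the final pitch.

A#5

Up a major sixth from Db4: Bb4 (9 semitones up).
Bb4 up a major sixth → G5 (9 semitones).
G5 up an augmented second → A#5 (3 semitones).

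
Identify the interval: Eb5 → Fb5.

minor 2nd

E to F spans two letter names (E-F) — that makes it a second of some quality.
A major second would be 2 semitones, but Eb5 to Fb5 is 1 — one semitone narrower, making it a minor second.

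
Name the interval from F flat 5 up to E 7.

F to E spans seven letter names (F-G-A-B-C-D-E), plus an octave — that makes it a fourteenth of some quality.
A major fourteenth would be 23 semitones; Fb5 to E7 is 24, one semitone wider, so the interval is augmented.
(Equivalently, a compound augmented seventh: an augmented seventh plus an octave.)

augmented 14th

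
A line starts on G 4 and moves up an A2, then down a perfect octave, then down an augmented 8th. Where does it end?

A 2

An augmented second up from G4 is A#4.
A perfect octave down from A#4 is A#3.
Down an augmented octave from A#3: A2 (13 semitones down).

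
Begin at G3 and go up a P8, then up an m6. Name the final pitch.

Eb5

A perfect octave up from G3 is G4.
G4 up a minor sixth → Eb5 (8 semitones).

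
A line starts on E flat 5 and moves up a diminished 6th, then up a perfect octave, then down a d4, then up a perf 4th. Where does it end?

C flat 7

A diminished sixth up from Eb5 is Cbb6.
Up a perfect octave from Cbb6: Cbb7 (12 semitones up).
Cbb7 down a diminished fourth → Gb6 (4 semitones).
Up a perfect fourth from Gb6: Cb7 (5 semitones up).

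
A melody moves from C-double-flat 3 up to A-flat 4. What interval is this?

augmented 13th

C to A spans six letter names (C-D-E-F-G-A), plus an octave: a thirteenth.
The major thirteenth is 21 semitones; here we have 22, one semitone wider: augmented.
(Equivalently, a compound augmented sixth: an augmented sixth plus an octave.)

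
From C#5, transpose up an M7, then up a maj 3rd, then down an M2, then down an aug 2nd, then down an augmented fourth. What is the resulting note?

F5

Up a major seventh from C#5: B#5 (11 semitones up).
B#5 up a major third → D##6 (4 semitones).
Down a major second from D##6: C##6 (2 semitones down).
An augmented second down from C##6 is B5.
Down an augmented fourth from B5: F5 (6 semitones down).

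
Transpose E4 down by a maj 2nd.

D4

Counting two letter names down from E lands on D.
A major second spans 2 semitones, so from E4 the target pitch is D4.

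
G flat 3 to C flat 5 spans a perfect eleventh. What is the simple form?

Subtracting seven from the interval number removes an octave: 11 − 7 = 4.
Quality carries through unchanged, so the simple form is a perfect fourth.

P4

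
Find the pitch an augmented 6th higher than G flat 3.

E 4

The sixth takes the letter from G up to E.
Moving 10 semitones up from Gb3 (the size of an augmented sixth) reaches E4.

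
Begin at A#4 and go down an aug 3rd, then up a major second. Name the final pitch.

G4

An augmented third down from A#4 is F4.
A major second up from F4 is G4.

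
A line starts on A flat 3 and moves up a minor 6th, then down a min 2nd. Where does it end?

E flat 4

Up a minor sixth from Ab3: Fb4 (8 semitones up).
Fb4 down a minor second → Eb4 (1 semitone).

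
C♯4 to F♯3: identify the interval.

P5

Descending from C#4 to F#3 is the same interval as ascending F#3 to C#4.
F to C spans five letter names (F-G-A-B-C) — that makes it a fifth of some quality.
F#3 to C#4 is 7 semitones, matching the perfect fifth exactly, so the quality is perfect.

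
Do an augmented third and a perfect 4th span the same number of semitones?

Both span 5 semitones: an augmented third and a perfect fourth are the same chromatic distance.

Yes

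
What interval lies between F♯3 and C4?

diminished fifth

F to C spans five letter names (F-G-A-B-C) — that makes it a fifth of some quality.
A perfect fifth would be 7 semitones; F#3 to C4 is 6, one semitone narrower, so the interval is diminished.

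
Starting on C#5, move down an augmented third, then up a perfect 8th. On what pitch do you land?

Ab5

Down an augmented third from C#5: Ab4 (5 semitones down).
Ab4 up a perfect octave → Ab5 (12 semitones).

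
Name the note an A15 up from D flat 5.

D 7

The letter stays D (same as the start), shifted two octaves up.
An augmented fifteenth is 25 semitones; 25 semitones up from Db5 gives D7.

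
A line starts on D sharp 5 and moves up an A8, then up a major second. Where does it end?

An augmented octave up from D#5 is D##6.
A major second up from D##6 is E##6.

E double-sharp 6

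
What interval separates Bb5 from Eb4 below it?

Descending from Bb5 to Eb4 is the same interval as ascending Eb4 to Bb5.
E to B spans five letter names (E-F-G-A-B), plus an octave — that makes it a twelfth of some quality.
Counting semitones, Eb4→Bb5 is 19, which is the perfect twelfth.
(Equivalently, a compound perfect fifth: a perfect fifth plus an octave.)

perfect 12th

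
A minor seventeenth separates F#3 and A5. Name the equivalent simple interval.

Subtracting seven from the interval number removes an octave: 17 − 14 = 3.
That makes a minor seventeenth a compound minor third — 2 octaves plus a minor third.

minor third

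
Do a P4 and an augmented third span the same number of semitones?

A perfect fourth spans 5 semitones, and an augmented third also spans 5 semitones — they're enharmonic.

Yes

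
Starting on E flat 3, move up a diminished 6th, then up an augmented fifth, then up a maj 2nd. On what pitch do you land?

A flat 4

A diminished sixth up from Eb3 is Cbb4.
Cbb4 up an augmented fifth → Gb4 (8 semitones).
A major second up from Gb4 is Ab4.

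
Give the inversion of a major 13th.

m3

First reduce the compound major thirteenth to its simple form, a major sixth.
Interval numbers invert to sum to nine: 6 + 3 = 9, so a sixth inverts to a third.
Quality inverts too: major becomes minor. That makes the inversion a minor third.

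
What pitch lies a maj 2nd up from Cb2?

Two letter names up from C: D.
A major second is 2 semitones; 2 semitones up from Cb2 gives Db2.

Db2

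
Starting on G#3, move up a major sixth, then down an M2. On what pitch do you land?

Up a major sixth from G#3: E#4 (9 semitones up).
Down a major second from E#4: D#4 (2 semitones down).

D#4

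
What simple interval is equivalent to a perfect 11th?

perfect fourth

Each octave removed subtracts seven from the number: 11 − 7 = 4.
So a perfect eleventh is an octave plus a perfect fourth. The quality is unchanged.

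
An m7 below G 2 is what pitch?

Seven letter names down from G: A.
A minor seventh is 10 semitones; 10 semitones down from G2 gives A1.

A 1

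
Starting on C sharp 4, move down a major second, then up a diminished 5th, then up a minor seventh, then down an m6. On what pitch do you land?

Down a major second from C#4: B3 (2 semitones down).
B3 up a diminished fifth → F4 (6 semitones).
Up a minor seventh from F4: Eb5 (10 semitones up).
Eb5 down a minor sixth → G4 (8 semitones).

G 4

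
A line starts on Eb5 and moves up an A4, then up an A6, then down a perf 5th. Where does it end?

Up an augmented fourth from Eb5: A5 (6 semitones up).
A5 up an augmented sixth → F##6 (10 semitones).
Down a perfect fifth from F##6: B#5 (7 semitones down).

B#5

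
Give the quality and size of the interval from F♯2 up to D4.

minor thirteenth

F to D spans six letter names (F-G-A-B-C-D), plus an octave — that makes it a thirteenth of some quality.
At 20 semitones, F#2→D4 falls one short of a major thirteenth: minor.
(Equivalently, a compound minor sixth: a minor sixth plus an octave.)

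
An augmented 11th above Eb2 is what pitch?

A3

The eleventh's letter: E up four letter names plus an octave → A.
An augmented eleventh spans 18 semitones, so from Eb2 the target pitch is A3.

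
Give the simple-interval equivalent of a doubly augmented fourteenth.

Take out an octave (7 from the number): 14 − 7 = 7.
So a doubly augmented fourteenth is an octave plus a doubly augmented seventh. The quality is unchanged.

AA7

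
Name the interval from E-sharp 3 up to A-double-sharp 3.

E to A spans four letter names (E-F-G-A), so the interval is some kind of fourth.
A perfect fourth would be 5 semitones; E#3 to A##3 is 6, one semitone wider, so the interval is augmented.

augmented 4th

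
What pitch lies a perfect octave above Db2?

Db3

An octave keeps the letter name D, an octave up from D.
Moving 12 semitones up from Db2 (the size of a perfect octave) reaches Db3.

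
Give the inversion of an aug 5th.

Interval numbers invert to sum to nine: 5 + 4 = 9, so a fifth inverts to a fourth.
Quality inverts too: augmented becomes diminished. That makes the inversion a diminished fourth.

diminished fourth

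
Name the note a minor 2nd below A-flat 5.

G 5

The second takes the letter from A down to G.
A minor second is 1 semitone; 1 semitone down from Ab5 gives G5.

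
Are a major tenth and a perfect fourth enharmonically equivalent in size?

A major tenth is 16 semitones but a perfect fourth is 5 semitones — different sizes.

No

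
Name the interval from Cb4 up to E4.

C to E spans three letter names (C-D-E), so the interval is some kind of third.
The major third is 4 semitones; here we have 5, one semitone wider: augmented.

augmented third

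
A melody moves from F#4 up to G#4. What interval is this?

F to G spans two letter names (F-G) — that makes it a second of some quality.
Counting semitones, F#4→G#4 is 2, which is the major second.

major second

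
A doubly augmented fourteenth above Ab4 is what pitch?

Seven letters up from A (plus an octave) reaches G.
A doubly augmented fourteenth spans 25 semitones, so from Ab4 the target pitch is G##6.

G##6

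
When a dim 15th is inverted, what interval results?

augmented unison

First reduce the compound diminished fifteenth to its simple form, a diminished octave.
Interval numbers invert to sum to nine: 8 + 1 = 9, so an octave inverts to a unison.
Quality inverts too: diminished becomes augmented. That makes the inversion an augmented unison.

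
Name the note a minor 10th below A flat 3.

F 2

Three letters down from A (plus an octave) reaches F.
Moving 15 semitones down from Ab3 (the size of a minor tenth) reaches F2.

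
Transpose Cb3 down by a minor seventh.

Db2

Seven letter names down from C: D.
A minor seventh spans 10 semitones, so from Cb3 the target pitch is Db2.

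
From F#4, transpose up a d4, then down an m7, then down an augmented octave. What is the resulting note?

Cb3

A diminished fourth up from F#4 is Bb4.
Down a minor seventh from Bb4: C4 (10 semitones down).
C4 down an augmented octave → Cb3 (13 semitones).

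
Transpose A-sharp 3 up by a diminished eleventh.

Four letters up from A (plus an octave) reaches D.
A diminished eleventh is 16 semitones; 16 semitones up from A#3 gives D5.

D 5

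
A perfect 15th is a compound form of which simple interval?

Each octave removed subtracts seven from the number: 15 − 7 = 8.
That makes a perfect fifteenth a compound perfect octave — an octave plus a perfect octave.

perfect 8th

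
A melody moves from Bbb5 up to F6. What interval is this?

B to F spans five letter names (B-C-D-E-F) — that makes it a fifth of some quality.
Bbb5 to F6 spans 8 semitones — one semitone wider than the perfect fifth (7) — giving an augmented fifth.

augmented fifth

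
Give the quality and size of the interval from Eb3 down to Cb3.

major third

Descending from Eb3 to Cb3 is the same interval as ascending Cb3 to Eb3.
C to E spans three letter names (C-D-E), so the interval is some kind of third.
Counting semitones, Cb3→Eb3 is 4, which is the major third.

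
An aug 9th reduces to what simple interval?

augmented second

Take out an octave (7 from the number): 9 − 7 = 2.
That makes an augmented ninth a compound augmented second — an octave plus an augmented second.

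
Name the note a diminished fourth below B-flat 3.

F-sharp 3

Four letter names down from B: F.
A diminished fourth spans 4 semitones, so from Bb3 the target pitch is F#3.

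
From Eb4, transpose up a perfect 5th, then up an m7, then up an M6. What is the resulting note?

F6

Up a perfect fifth from Eb4: Bb4 (7 semitones up).
Up a minor seventh from Bb4: Ab5 (10 semitones up).
Ab5 up a major sixth → F6 (9 semitones).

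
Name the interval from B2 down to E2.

perfect 5th

Descending from B2 to E2 is the same interval as ascending E2 to B2.
E to B spans five letter names (E-F-G-A-B), so the interval is some kind of fifth.
The perfect fifth spans 7 semitones, and E2 to B2 is exactly 7 semitones — so this is a perfect fifth.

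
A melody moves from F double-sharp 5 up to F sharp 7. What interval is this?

F to F is the same letter name, plus 2 octaves: a fifteenth.
A perfect fifteenth would be 24 semitones; F##5 to F#7 is 23, one semitone narrower, so the interval is diminished.
(Equivalently, a compound diminished octave: a diminished octave plus an octave.)

diminished 15th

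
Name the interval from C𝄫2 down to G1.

dd4

Descending from Cbb2 to G1 is the same interval as ascending G1 to Cbb2.
G to C spans four letter names (G-A-B-C): a fourth.
A perfect fourth would be 5 semitones; G1 to Cbb2 is 3, two semitones narrower, so the interval is doubly diminished.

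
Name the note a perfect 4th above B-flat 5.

Four letter names up from B: E.
A perfect fourth is 5 semitones; 5 semitones up from Bb5 gives Eb6.

E-flat 6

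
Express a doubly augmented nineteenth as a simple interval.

doubly augmented 5th

Each octave removed subtracts seven from the number: 19 − 14 = 5.
That makes a doubly augmented nineteenth a compound doubly augmented fifth — 2 octaves plus a doubly augmented fifth.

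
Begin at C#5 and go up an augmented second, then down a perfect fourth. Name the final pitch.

A##4

An augmented second up from C#5 is D##5.
A perfect fourth down from D##5 is A##4.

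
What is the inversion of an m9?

major 7th

First reduce the compound minor ninth to its simple form, a minor second.
Interval numbers invert to sum to nine: 2 + 7 = 9, so a second inverts to a seventh.
The quality also flips — minor becomes major — giving a major seventh.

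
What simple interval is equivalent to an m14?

m7

Each octave removed subtracts seven from the number: 14 − 7 = 7.
So a minor fourteenth is an octave plus a minor seventh. The quality is unchanged.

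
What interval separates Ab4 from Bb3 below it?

m7

Descending from Ab4 to Bb3 is the same interval as ascending Bb3 to Ab4.
B to A spans seven letter names (B-C-D-E-F-G-A) — that makes it a seventh of some quality.
A major seventh would be 11 semitones, but Bb3 to Ab4 is 10 — one semitone narrower, making it a minor seventh.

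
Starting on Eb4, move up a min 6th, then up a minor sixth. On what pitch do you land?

Abb5

Eb4 up a minor sixth → Cb5 (8 semitones).
A minor sixth up from Cb5 is Abb5.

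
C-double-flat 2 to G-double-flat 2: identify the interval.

perfect 5th

C to G spans five letter names (C-D-E-F-G), so the interval is some kind of fifth.
The perfect fifth spans 7 semitones, and Cbb2 to Gbb2 is exactly 7 semitones — so this is a perfect fifth.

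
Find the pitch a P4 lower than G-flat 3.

Four letter names down from G: D.
A perfect fourth is 5 semitones; 5 semitones down from Gb3 gives Db3.

D-flat 3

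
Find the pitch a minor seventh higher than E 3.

D 4

Counting seven letter names up from E lands on D.
Moving 10 semitones up from E3 (the size of a minor seventh) reaches D4.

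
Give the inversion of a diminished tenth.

First reduce the compound diminished tenth to its simple form, a diminished third.
The rule of nine gives the new number: 9 − 3 = 6, so a third becomes a sixth.
The quality also flips — diminished becomes augmented — giving an augmented sixth.

augmented sixth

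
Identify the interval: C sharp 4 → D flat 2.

augmented 14th

Descending from C#4 to Db2 is the same interval as ascending Db2 to C#4.
D to C spans seven letter names (D-E-F-G-A-B-C), plus an octave, so the interval is some kind of fourteenth.
A major fourteenth would be 23 semitones; Db2 to C#4 is 24, one semitone wider, so the interval is augmented.
(Equivalently, a compound augmented seventh: an augmented seventh plus an octave.)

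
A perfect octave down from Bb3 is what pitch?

The letter stays B (same as the start), shifted an octave down.
A perfect octave spans 12 semitones, so from Bb3 the target pitch is Bb2.

Bb2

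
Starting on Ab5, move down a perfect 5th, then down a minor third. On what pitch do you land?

Ab5 down a perfect fifth → Db5 (7 semitones).
Db5 down a minor third → Bb4 (3 semitones).

Bb4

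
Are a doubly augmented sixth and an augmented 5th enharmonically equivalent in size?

A doubly augmented sixth is 11 semitones but an augmented fifth is 8 semitones — different sizes.

No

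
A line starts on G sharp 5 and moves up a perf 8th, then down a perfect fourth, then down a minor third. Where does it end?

B sharp 5

A perfect octave up from G#5 is G#6.
Down a perfect fourth from G#6: D#6 (5 semitones down).
Down a minor third from D#6: B#5 (3 semitones down).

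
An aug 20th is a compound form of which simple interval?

augmented 6th

Take out 2 octaves (14 from the number): 20 − 14 = 6.
Quality carries through unchanged, so the simple form is an augmented sixth.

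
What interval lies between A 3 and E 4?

A to E spans five letter names (A-B-C-D-E): a fifth.
A3 to E4 is 7 semitones, matching the perfect fifth exactly, so the quality is perfect.

perfect fifth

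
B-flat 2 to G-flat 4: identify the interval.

m13

B to G spans six letter names (B-C-D-E-F-G), plus an octave — that makes it a thirteenth of some quality.
At 20 semitones, Bb2→Gb4 falls one short of a major thirteenth: minor.
(Equivalently, a compound minor sixth: a minor sixth plus an octave.)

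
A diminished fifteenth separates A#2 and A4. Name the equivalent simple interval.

Each octave removed subtracts seven from the number: 15 − 7 = 8.
That makes a diminished fifteenth a compound diminished octave — an octave plus a diminished octave.

diminished octave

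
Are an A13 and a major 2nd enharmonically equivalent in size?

No

22 semitones (augmented thirteenth) vs 2 semitones (major second): not equal.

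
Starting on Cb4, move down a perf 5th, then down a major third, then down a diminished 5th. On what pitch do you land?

Gb2

Down a perfect fifth from Cb4: Fb3 (7 semitones down).
Fb3 down a major third → Dbb3 (4 semitones).
A diminished fifth down from Dbb3 is Gb2.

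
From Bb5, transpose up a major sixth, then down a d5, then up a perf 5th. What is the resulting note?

Bb5 up a major sixth → G6 (9 semitones).
A diminished fifth down from G6 is C#6.
Up a perfect fifth from C#6: G#6 (7 semitones up).

G#6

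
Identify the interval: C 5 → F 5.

perfect 4th

C to F spans four letter names (C-D-E-F), so the interval is some kind of fourth.
Counting semitones, C5→F5 is 5, which is the perfect fourth.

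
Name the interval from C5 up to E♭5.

m3

C to E spans three letter names (C-D-E), so the interval is some kind of third.
A major third would be 4 semitones, but C5 to Eb5 is 3 — one semitone narrower, making it a minor third.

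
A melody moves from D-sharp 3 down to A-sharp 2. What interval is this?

perfect fourth

Descending from D#3 to A#2 is the same interval as ascending A#2 to D#3.
A to D spans four letter names (A-B-C-D) — that makes it a fourth of some quality.
The perfect fourth spans 5 semitones, and A#2 to D#3 is exactly 5 semitones — so this is a perfect fourth.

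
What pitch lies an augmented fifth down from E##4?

A#3

Five letter names down from E: A.
An augmented fifth is 8 semitones; 8 semitones down from E##4 gives A#3.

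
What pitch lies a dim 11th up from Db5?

Gbb6

The eleventh's letter: D up four letter names plus an octave → G.
Moving 16 semitones up from Db5 (the size of a diminished eleventh) reaches Gbb6.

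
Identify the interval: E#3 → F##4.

major ninth

E to F spans two letter names (E-F), plus an octave, so the interval is some kind of ninth.
Counting semitones, E#3→F##4 is 14, which is the major ninth.
(Equivalently, a compound major second: a major second plus an octave.)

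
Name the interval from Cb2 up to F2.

C to F spans four letter names (C-D-E-F) — that makes it a fourth of some quality.
Cb2 to F2 spans 6 semitones — one semitone wider than the perfect fourth (5) — giving an augmented fourth.

A4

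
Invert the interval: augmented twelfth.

d4

First reduce the compound augmented twelfth to its simple form, an augmented fifth.
The rule of nine gives the new number: 9 − 5 = 4, so a fifth becomes a fourth.
Quality inverts too: augmented becomes diminished. That makes the inversion a diminished fourth.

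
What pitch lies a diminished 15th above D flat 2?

The letter stays D (same as the start), shifted two octaves up.
A diminished fifteenth spans 23 semitones, so from Db2 the target pitch is Dbb4.

D double-flat 4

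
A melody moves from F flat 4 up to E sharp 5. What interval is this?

doubly augmented seventh

F to E spans seven letter names (F-G-A-B-C-D-E), so the interval is some kind of seventh.
A major seventh would be 11 semitones; Fb4 to E#5 is 13, two semitones wider, so the interval is doubly augmented.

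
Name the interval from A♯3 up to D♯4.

perfect fourth

A to D spans four letter names (A-B-C-D): a fourth.
A#3 to D#4 is 5 semitones, matching the perfect fourth exactly, so the quality is perfect.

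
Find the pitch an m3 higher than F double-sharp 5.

The third takes the letter from F up to A.
A minor third is 3 semitones; 3 semitones up from F##5 gives A#5.

A sharp 5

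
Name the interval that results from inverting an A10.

First reduce the compound augmented tenth to its simple form, an augmented third.
Inverted interval numbers add to nine, so a third pairs with a sixth (3 + 6 = 9).
And augmented becomes diminished under inversion, so we get a diminished sixth.

diminished sixth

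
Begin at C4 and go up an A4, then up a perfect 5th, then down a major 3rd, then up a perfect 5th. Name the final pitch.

E5

An augmented fourth up from C4 is F#4.
F#4 up a perfect fifth → C#5 (7 semitones).
Down a major third from C#5: A4 (4 semitones down).
A4 up a perfect fifth → E5 (7 semitones).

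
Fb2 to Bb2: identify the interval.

F to B spans four letter names (F-G-A-B), so the interval is some kind of fourth.
The perfect fourth is 5 semitones; here we have 6, one semitone wider: augmented.

augmented fourth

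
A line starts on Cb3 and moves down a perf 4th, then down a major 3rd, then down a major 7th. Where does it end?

Fbb1

Down a perfect fourth from Cb3: Gb2 (5 semitones down).
Down a major third from Gb2: Ebb2 (4 semitones down).
Ebb2 down a major seventh → Fbb1 (11 semitones).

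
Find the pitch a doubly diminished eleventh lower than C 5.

The eleventh's letter: C down four letter names plus an octave → G.
Moving 15 semitones down from C5 (the size of a doubly diminished eleventh) reaches G##3.

G-double-sharp 3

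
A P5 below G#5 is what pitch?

C#5

The fifth takes the letter from G down to C.
Moving 7 semitones down from G#5 (the size of a perfect fifth) reaches C#5.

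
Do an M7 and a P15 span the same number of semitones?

No

A major seventh spans 11 semitones; a perfect fifteenth spans 24 semitones. They differ by 13.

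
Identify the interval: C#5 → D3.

major fourteenth

Descending from C#5 to D3 is the same interval as ascending D3 to C#5.
D to C spans seven letter names (D-E-F-G-A-B-C), plus an octave — that makes it a fourteenth of some quality.
Counting semitones, D3→C#5 is 23, which is the major fourteenth.
(Equivalently, a compound major seventh: a major seventh plus an octave.)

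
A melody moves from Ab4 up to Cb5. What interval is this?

A to C spans three letter names (A-B-C): a third.
Ab4 to Cb5 is 3 semitones, a half step short of the major third (4), so this is minor.

m3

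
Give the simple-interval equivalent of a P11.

perfect fourth

Each octave removed subtracts seven from the number: 11 − 7 = 4.
So a perfect eleventh is an octave plus a perfect fourth. The quality is unchanged.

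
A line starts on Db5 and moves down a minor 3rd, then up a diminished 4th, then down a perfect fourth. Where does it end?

Db5 down a minor third → Bb4 (3 semitones).
A diminished fourth up from Bb4 is Ebb5.
A perfect fourth down from Ebb5 is Bbb4.

Bbb4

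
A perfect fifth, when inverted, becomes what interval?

Inverted interval numbers add to nine, so a fifth pairs with a fourth (5 + 4 = 9).
Quality inverts too: perfect stays perfect. That makes the inversion a perfect fourth.

perfect fourth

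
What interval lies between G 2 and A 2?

G to A spans two letter names (G-A) — that makes it a second of some quality.
Counting semitones, G2→A2 is 2, which is the major second.

major second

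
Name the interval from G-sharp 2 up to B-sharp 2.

G to B spans three letter names (G-A-B), so the interval is some kind of third.
The major third spans 4 semitones, and G#2 to B#2 is exactly 4 semitones — so this is a major third.

major third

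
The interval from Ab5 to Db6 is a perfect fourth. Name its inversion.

P5

The rule of nine gives the new number: 9 − 4 = 5, so a fourth becomes a fifth.
The quality also flips — perfect stays perfect — giving a perfect fifth.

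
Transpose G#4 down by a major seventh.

A3

Counting seven letter names down from G lands on A.
A major seventh spans 11 semitones, so from G#4 the target pitch is A3.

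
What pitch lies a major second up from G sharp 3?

A sharp 3

Two letter names up from G: A.
A major second is 2 semitones; 2 semitones up from G#3 gives A#3.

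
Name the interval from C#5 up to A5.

m6

C to A spans six letter names (C-D-E-F-G-A), so the interval is some kind of sixth.
C#5 to A5 is 8 semitones, a half step short of the major sixth (9), so this is minor.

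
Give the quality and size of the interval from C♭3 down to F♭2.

perfect 5th

Descending from Cb3 to Fb2 is the same interval as ascending Fb2 to Cb3.
F to C spans five letter names (F-G-A-B-C): a fifth.
Counting semitones, Fb2→Cb3 is 7, which is the perfect fifth.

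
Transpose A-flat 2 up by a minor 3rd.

C-flat 3

The third takes the letter from A up to C.
A minor third is 3 semitones; 3 semitones up from Ab2 gives Cb3.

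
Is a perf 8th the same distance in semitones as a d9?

A perfect octave spans 12 semitones, and a diminished ninth also spans 12 semitones — they're enharmonic.

Yes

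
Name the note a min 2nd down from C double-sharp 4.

B double-sharp 3

Two letter names down from C: B.
Moving 1 semitone down from C##4 (the size of a minor second) reaches B##3.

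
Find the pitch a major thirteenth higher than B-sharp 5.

G-double-sharp 7

The thirteenth's letter: B up six letter names plus an octave → G.
A major thirteenth is 21 semitones; 21 semitones up from B#5 gives G##7.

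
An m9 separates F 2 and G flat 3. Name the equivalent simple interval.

minor second

Take out an octave (7 from the number): 9 − 7 = 2.
That makes a minor ninth a compound minor second — an octave plus a minor second.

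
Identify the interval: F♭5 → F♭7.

F to F is the same letter name, plus 2 octaves — that makes it a fifteenth of some quality.
Counting semitones, Fb5→Fb7 is 24, which is the perfect fifteenth.
(Equivalently, a compound perfect octave: a perfect octave plus an octave.)

P15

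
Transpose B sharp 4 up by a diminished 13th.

Six letters up from B (plus an octave) reaches G.
Moving 19 semitones up from B#4 (the size of a diminished thirteenth) reaches G6.

G 6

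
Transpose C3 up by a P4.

F3

Four letter names up from C: F.
A perfect fourth is 5 semitones; 5 semitones up from C3 gives F3.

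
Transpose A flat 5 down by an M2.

The second takes the letter from A down to G.
Moving 2 semitones down from Ab5 (the size of a major second) reaches Gb5.

G flat 5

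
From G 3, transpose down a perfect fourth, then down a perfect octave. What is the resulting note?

D 2

G3 down a perfect fourth → D3 (5 semitones).
A perfect octave down from D3 is D2.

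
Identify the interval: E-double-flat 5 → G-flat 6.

M10

E to G spans three letter names (E-F-G), plus an octave — that makes it a tenth of some quality.
The major tenth spans 16 semitones, and Ebb5 to Gb6 is exactly 16 semitones — so this is a major tenth.
(Equivalently, a compound major third: a major third plus an octave.)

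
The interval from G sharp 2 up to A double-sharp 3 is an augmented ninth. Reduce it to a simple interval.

augmented 2nd

Take out an octave (7 from the number): 9 − 7 = 2.
Quality carries through unchanged, so the simple form is an augmented second.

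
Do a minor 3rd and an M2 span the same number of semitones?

A minor third spans 3 semitones; a major second spans 2 semitones. They differ by 1.

No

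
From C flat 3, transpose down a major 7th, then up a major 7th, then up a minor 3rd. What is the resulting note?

E double-flat 3

Cb3 down a major seventh → Dbb2 (11 semitones).
Dbb2 up a major seventh → Cb3 (11 semitones).
Cb3 up a minor third → Ebb3 (3 semitones).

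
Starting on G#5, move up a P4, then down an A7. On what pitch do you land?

A perfect fourth up from G#5 is C#6.
An augmented seventh down from C#6 is Db5.

Db5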